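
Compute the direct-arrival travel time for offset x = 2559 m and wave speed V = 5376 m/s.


t = x / V
= 2559 / 5376
= 0.476 s

0.476


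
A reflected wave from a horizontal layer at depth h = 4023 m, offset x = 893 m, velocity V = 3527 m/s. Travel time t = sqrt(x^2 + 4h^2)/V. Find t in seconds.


x^2 + 4h^2 = 893^2 + 4*4023^2 = 797449 + 64738116 = 65535565
sqrt(65535565) = 8095.4039
t = 8095.4039 / 3527 = 2.2953 s

2.2953


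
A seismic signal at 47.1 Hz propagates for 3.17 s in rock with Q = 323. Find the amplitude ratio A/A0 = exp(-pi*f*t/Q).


pi*f*t/Q = pi*47.1*3.17/323 = 1.452204
A/A0 = exp(-1.452204) = 0.234054

0.234054


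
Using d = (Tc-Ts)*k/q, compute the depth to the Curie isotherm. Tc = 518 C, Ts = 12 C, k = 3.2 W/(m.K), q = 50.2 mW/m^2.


T_Curie - T_surf = 518 - 12 = 506 C
Convert q to W/m^2: 50.2 mW/m^2 = 0.0502 W/m^2
d = 506 * 3.2 / 0.0502 = 32254.98 m

32254.98


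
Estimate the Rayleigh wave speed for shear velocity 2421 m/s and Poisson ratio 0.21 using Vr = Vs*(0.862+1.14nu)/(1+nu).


Numerator factor = 0.862 + 1.14*0.21 = 1.1014
Denominator = 1 + 0.21 = 1.21
Vr = 2421 * 1.1014 / 1.21 = 2203.71 m/s

2203.71


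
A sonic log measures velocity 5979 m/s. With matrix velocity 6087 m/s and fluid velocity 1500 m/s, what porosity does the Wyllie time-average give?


1/V - 1/Vm = 1/5979 - 1/6087 = 2.97e-06
1/Vf - 1/Vm = 1/1500 - 1/6087 = 0.00050238
phi = 2.97e-06 / 0.00050238 = 0.0059

0.0059


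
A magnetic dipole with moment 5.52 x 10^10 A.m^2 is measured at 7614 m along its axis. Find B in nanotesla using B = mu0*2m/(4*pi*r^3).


m = 5.52 x 10^10 = 55200000000 A.m^2
2m = 110400000000 A.m^2
r^3 = 7614^3 = 441406391544
B = (4pi*10^-7) * 110400000000 / (4*pi * 441406391544) * 1e9
= 138732.731583 / 5546876307688.84 * 1e9
= 25.011 nT

25.011


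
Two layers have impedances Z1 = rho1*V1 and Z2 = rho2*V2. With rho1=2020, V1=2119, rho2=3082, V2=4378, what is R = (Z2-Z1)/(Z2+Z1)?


Z1 = 2020 * 2119 = 4280380
Z2 = 3082 * 4378 = 13492996
R = (13492996 - 4280380) / (13492996 + 4280380) = 9212616 / 17773376 = 0.5183

0.5183


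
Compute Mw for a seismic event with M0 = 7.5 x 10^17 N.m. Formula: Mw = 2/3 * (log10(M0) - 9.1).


log10(M0) = log10(7.5 x 10^17) = 17.8751
Mw = 2/3 * (17.8751 - 9.1)
= 2/3 * 8.7751
= 5.85

5.85


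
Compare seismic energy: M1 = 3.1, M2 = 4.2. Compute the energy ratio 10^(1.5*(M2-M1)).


M2 - M1 = 4.2 - 3.1 = 1.1
1.5 * 1.1 = 1.65
ratio = 10^1.65 = 44.67

44.67


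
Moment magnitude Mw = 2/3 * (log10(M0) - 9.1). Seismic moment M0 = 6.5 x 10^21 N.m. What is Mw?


log10(M0) = log10(6.5 x 10^21) = 21.8129
Mw = 2/3 * (21.8129 - 9.1)
= 2/3 * 12.7129
= 8.48

8.48


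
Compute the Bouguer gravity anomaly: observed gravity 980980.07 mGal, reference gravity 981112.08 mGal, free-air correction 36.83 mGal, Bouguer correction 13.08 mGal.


BA = g_obs - g_ref + FAC - BC
= 980980.07 - 981112.08 + 36.83 - 13.08
= -108.26 mGal

-108.26


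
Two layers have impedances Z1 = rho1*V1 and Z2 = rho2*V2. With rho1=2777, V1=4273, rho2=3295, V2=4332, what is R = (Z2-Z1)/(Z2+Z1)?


Z1 = 2777 * 4273 = 11866121
Z2 = 3295 * 4332 = 14273940
R = (14273940 - 11866121) / (14273940 + 11866121) = 2407819 / 26140061 = 0.0921

0.0921


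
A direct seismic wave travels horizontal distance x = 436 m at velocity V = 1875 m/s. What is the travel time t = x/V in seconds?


t = x / V
= 436 / 1875
= 0.2325 s

0.2325


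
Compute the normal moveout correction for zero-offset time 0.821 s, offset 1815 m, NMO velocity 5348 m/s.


x/Vnmo = 1815/5348 = 0.339379
(x/Vnmo)^2 = 0.115178
t0^2 = 0.674041
sqrt(0.674041 + 0.115178) = 0.88838
dt = 0.88838 - 0.821 = 0.06738

0.06738


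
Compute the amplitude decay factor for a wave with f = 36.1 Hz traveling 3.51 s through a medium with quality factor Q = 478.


pi*f*t/Q = pi*36.1*3.51/478 = 0.832792
A/A0 = exp(-0.832792) = 0.434834

0.434834


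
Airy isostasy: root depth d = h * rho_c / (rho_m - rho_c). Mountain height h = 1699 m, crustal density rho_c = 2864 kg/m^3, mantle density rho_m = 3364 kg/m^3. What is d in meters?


rho_m - rho_c = 3364 - 2864 = 500
d = 1699 * 2864 / 500
= 4865936 / 500
= 9731.87 m

9731.87


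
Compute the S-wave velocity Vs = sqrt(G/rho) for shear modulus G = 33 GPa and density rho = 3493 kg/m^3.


Convert G to Pa: G = 33e9 Pa
Compute G/rho = 33e9 / 3493 = 9447466.3613
Vs = sqrt(9447466.3613) = 3073.67 m/s

3073.67


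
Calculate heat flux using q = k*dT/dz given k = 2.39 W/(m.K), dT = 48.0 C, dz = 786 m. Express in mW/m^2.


q = k * dT / dz * 1000
= 2.39 * 48.0 / 786 * 1000
= 0.145954 * 1000
= 145.9542 mW/m^2

145.9542


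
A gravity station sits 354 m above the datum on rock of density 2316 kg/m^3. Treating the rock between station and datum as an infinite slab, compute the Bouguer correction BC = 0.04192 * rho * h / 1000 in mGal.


BC = 0.04192 * rho * h / 1000
= 0.04192 * 2316 * 354 / 1000
= 34.3687 mGal

34.3687


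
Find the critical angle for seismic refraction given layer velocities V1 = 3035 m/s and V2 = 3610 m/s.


V1/V2 = 3035/3610 = 0.84072
theta_c = arcsin(0.84072) = 57.2163 degrees

57.2163


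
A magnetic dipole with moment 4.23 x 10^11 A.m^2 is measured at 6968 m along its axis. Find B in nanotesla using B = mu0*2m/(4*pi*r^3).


m = 4.23 x 10^11 = 423000000000 A.m^2
2m = 846000000000 A.m^2
r^3 = 6968^3 = 338317471232
B = (4pi*10^-7) * 846000000000 / (4*pi * 338317471232) * 1e9
= 1063114.953975 / 4251422728814.11 * 1e9
= 250.061 nT

250.061


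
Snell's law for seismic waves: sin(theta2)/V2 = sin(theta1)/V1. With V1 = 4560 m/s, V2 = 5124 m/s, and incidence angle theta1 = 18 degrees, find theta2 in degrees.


sin(theta1) = sin(18 deg) = 0.309017
sin(theta2) = V2/V1 * sin(theta1) = 5124/4560 * 0.309017 = 0.347238
theta2 = arcsin(0.347238) = 20.3184 degrees

20.3184


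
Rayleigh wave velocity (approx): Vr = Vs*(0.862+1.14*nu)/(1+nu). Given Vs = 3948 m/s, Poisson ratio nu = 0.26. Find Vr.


Numerator factor = 0.862 + 1.14*0.26 = 1.1584
Denominator = 1 + 0.26 = 1.26
Vr = 3948 * 1.1584 / 1.26 = 3629.65 m/s

3629.65


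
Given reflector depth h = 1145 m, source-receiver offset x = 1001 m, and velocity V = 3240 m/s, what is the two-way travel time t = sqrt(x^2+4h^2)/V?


x^2 + 4h^2 = 1001^2 + 4*1145^2 = 1002001 + 5244100 = 6246101
sqrt(6246101) = 2499.2201
t = 2499.2201 / 3240 = 0.7714 s

0.7714


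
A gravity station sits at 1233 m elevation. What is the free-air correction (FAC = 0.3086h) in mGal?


FAC = 0.3086 * h
= 0.3086 * 1233
= 380.5038 mGal

380.5038


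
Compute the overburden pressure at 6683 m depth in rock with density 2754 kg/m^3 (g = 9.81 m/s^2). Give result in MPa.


P = rho * g * z / 1e6
= 2754 * 9.81 * 6683 / 1e6
= 180552873.42 / 1e6
= 180.5529 MPa

180.5529


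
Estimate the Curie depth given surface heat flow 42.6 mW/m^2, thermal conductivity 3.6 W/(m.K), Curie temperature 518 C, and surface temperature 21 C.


T_Curie - T_surf = 518 - 21 = 497 C
Convert q to W/m^2: 42.6 mW/m^2 = 0.0426 W/m^2
d = 497 * 3.6 / 0.0426 = 42000.0 m

42000.0


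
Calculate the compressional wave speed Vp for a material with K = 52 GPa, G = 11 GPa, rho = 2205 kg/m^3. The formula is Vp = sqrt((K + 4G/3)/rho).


First compute the effective modulus:
K + 4G/3 = 52e9 + 4*11e9/3 = 66666666666.67 Pa
Then divide by density:
66666666666.67 / 2205 = 30234315.9486 Pa/(kg/m^3)
Take the square root:
Vp = sqrt(30234315.9486) = 5498.57 m/s

5498.57


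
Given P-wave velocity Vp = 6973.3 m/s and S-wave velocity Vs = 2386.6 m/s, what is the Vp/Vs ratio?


Vp/Vs = 6973.3 / 2386.6
= 2.9219

2.9219


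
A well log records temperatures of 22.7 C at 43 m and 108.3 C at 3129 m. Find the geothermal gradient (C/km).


dT = 108.3 - 22.7 = 85.6 C
dz = 3129 - 43 = 3086 m
gradient = dT/dz * 1000 = 85.6/3086 * 1000 = 27.7382 C/km

27.7382


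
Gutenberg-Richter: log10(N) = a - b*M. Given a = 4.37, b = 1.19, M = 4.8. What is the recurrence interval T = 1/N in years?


log10(N) = 4.37 - 1.19*4.8 = -1.342
N = 10^-1.342 = 0.045499
T = 1/N = 1/0.045499 = 21.9786 years

21.9786


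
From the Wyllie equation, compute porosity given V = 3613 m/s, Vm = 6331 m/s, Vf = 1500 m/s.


1/V - 1/Vm = 1/3613 - 1/6331 = 0.00011883
1/Vf - 1/Vm = 1/1500 - 1/6331 = 0.00050871
phi = 0.00011883 / 0.00050871 = 0.2336

0.2336


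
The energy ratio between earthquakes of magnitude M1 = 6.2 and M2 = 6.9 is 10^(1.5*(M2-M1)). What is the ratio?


M2 - M1 = 6.9 - 6.2 = 0.7
1.5 * 0.7 = 1.05
ratio = 10^1.05 = 11.22

11.22


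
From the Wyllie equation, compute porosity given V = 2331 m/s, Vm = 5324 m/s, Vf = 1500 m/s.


1/V - 1/Vm = 1/2331 - 1/5324 = 0.00024117
1/Vf - 1/Vm = 1/1500 - 1/5324 = 0.00047884
phi = 0.00024117 / 0.00047884 = 0.5037

0.5037


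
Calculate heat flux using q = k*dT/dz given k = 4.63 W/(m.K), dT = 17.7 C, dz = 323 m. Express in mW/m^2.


q = k * dT / dz * 1000
= 4.63 * 17.7 / 323 * 1000
= 0.253718 * 1000
= 253.7183 mW/m^2

253.7183


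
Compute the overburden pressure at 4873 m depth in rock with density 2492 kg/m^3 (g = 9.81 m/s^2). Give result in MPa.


P = rho * g * z / 1e6
= 2492 * 9.81 * 4873 / 1e6
= 119127891.96 / 1e6
= 119.1279 MPa

119.1279


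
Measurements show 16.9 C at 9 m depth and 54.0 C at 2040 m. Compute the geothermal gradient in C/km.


dT = 54.0 - 16.9 = 37.1 C
dz = 2040 - 9 = 2031 m
gradient = dT/dz * 1000 = 37.1/2031 * 1000 = 18.2669 C/km

18.2669


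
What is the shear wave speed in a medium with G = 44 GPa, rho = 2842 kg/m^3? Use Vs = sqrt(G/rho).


Convert G to Pa: G = 44e9 Pa
Compute G/rho = 44e9 / 2842 = 15482054.8909
Vs = sqrt(15482054.8909) = 3934.72 m/s

3934.72


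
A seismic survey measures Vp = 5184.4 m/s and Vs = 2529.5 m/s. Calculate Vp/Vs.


Vp/Vs = 5184.4 / 2529.5
= 2.0496

2.0496


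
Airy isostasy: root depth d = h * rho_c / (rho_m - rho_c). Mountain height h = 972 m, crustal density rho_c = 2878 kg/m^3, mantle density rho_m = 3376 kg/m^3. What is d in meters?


rho_m - rho_c = 3376 - 2878 = 498
d = 972 * 2878 / 498
= 2797416 / 498
= 5617.3 m

5617.3


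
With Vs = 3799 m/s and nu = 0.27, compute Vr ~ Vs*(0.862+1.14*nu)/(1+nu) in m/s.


Numerator factor = 0.862 + 1.14*0.27 = 1.1698
Denominator = 1 + 0.27 = 1.27
Vr = 3799 * 1.1698 / 1.27 = 3499.27 m/s

3499.27


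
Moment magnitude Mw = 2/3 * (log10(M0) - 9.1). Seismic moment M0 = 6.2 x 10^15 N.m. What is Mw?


log10(M0) = log10(6.2 x 10^15) = 15.7924
Mw = 2/3 * (15.7924 - 9.1)
= 2/3 * 6.6924
= 4.46

4.46


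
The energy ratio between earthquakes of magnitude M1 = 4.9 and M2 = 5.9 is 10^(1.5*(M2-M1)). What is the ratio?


M2 - M1 = 5.9 - 4.9 = 1.0
1.5 * 1.0 = 1.5
ratio = 10^1.5 = 31.62

31.62


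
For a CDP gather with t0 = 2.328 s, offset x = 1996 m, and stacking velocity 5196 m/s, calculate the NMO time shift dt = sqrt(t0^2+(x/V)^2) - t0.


x/Vnmo = 1996/5196 = 0.384142
(x/Vnmo)^2 = 0.147565
t0^2 = 5.419584
sqrt(5.419584 + 0.147565) = 2.359481
dt = 2.359481 - 2.328 = 0.031481

0.031481


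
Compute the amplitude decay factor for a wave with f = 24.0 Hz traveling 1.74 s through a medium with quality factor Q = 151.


pi*f*t/Q = pi*24.0*1.74/151 = 0.868827
A/A0 = exp(-0.868827) = 0.419443

0.419443


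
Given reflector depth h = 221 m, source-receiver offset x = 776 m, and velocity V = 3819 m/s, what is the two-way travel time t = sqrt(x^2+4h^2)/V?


x^2 + 4h^2 = 776^2 + 4*221^2 = 602176 + 195364 = 797540
sqrt(797540) = 893.051
t = 893.051 / 3819 = 0.2338 s

0.2338


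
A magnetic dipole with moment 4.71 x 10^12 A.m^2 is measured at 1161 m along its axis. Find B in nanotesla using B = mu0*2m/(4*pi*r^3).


m = 4.71 x 10^12 = 4710000000000 A.m^2
2m = 9420000000000 A.m^2
r^3 = 1161^3 = 1564936281
B = (4pi*10^-7) * 9420000000000 / (4*pi * 1564936281) * 1e9
= 11837521.118726 / 19665569294.9 * 1e9
= 601941.441 nT

601941.441


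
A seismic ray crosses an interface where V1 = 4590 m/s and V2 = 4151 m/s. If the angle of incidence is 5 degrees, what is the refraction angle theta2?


sin(theta1) = sin(5 deg) = 0.087156
sin(theta2) = V2/V1 * sin(theta1) = 4151/4590 * 0.087156 = 0.07882
theta2 = arcsin(0.07882) = 4.5207 degrees

4.5207


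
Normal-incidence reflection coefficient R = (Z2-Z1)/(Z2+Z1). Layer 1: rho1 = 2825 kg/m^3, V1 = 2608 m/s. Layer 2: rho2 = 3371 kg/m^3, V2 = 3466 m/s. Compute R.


Z1 = 2825 * 2608 = 7367600
Z2 = 3371 * 3466 = 11683886
R = (11683886 - 7367600) / (11683886 + 7367600) = 4316286 / 19051486 = 0.2266

0.2266


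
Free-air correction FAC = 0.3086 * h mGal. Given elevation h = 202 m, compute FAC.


FAC = 0.3086 * h
= 0.3086 * 202
= 62.3372 mGal

62.3372


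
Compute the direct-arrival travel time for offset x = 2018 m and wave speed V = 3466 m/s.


t = x / V
= 2018 / 3466
= 0.5822 s

0.5822


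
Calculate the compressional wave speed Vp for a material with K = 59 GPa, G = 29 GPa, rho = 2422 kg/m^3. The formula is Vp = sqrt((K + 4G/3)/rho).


First compute the effective modulus:
K + 4G/3 = 59e9 + 4*29e9/3 = 97666666666.67 Pa
Then divide by density:
97666666666.67 / 2422 = 40324800.4404 Pa/(kg/m^3)
Take the square root:
Vp = sqrt(40324800.4404) = 6350.18 m/s

6350.18


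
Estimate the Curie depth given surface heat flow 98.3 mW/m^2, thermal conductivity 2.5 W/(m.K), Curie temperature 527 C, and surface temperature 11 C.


T_Curie - T_surf = 527 - 11 = 516 C
Convert q to W/m^2: 98.3 mW/m^2 = 0.0983 W/m^2
d = 516 * 2.5 / 0.0983 = 13123.09 m

13123.09


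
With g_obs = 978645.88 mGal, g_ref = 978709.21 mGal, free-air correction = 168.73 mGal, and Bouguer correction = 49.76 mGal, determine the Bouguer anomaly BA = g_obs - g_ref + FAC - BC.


BA = g_obs - g_ref + FAC - BC
= 978645.88 - 978709.21 + 168.73 - 49.76
= 55.64 mGal

55.64


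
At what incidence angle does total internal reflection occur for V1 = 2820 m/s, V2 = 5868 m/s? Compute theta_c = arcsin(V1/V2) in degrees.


V1/V2 = 2820/5868 = 0.480573
theta_c = arcsin(0.480573) = 28.7228 degrees

28.7228


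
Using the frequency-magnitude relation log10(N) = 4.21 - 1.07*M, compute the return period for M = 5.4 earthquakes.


log10(N) = 4.21 - 1.07*5.4 = -1.568
N = 10^-1.568 = 0.02704
T = 1/N = 1/0.02704 = 36.9828 years

36.9828


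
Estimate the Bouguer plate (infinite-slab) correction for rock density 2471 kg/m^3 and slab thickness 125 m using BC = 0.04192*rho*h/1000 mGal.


BC = 0.04192 * rho * h / 1000
= 0.04192 * 2471 * 125 / 1000
= 12.948 mGal

12.948


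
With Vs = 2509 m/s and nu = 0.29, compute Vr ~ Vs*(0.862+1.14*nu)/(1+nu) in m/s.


Numerator factor = 0.862 + 1.14*0.29 = 1.1926
Denominator = 1 + 0.29 = 1.29
Vr = 2509 * 1.1926 / 1.29 = 2319.56 m/s

2319.56


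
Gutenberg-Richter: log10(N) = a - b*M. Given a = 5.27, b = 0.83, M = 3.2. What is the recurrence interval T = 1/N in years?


log10(N) = 5.27 - 0.83*3.2 = 2.614
N = 10^2.614 = 411.149721
T = 1/N = 1/411.149721 = 0.0024 years

0.0024


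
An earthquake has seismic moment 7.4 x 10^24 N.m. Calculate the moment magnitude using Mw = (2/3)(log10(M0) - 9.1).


log10(M0) = log10(7.4 x 10^24) = 24.8692
Mw = 2/3 * (24.8692 - 9.1)
= 2/3 * 15.7692
= 10.51

10.51


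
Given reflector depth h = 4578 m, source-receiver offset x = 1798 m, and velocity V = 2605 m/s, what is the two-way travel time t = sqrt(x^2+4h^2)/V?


x^2 + 4h^2 = 1798^2 + 4*4578^2 = 3232804 + 83832336 = 87065140
sqrt(87065140) = 9330.8703
t = 9330.8703 / 2605 = 3.5819 s

3.5819


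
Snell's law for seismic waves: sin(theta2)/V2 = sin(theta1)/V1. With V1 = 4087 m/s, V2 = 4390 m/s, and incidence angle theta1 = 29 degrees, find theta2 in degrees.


sin(theta1) = sin(29 deg) = 0.48481
sin(theta2) = V2/V1 * sin(theta1) = 4390/4087 * 0.48481 = 0.520752
theta2 = arcsin(0.520752) = 31.3827 degrees

31.3827


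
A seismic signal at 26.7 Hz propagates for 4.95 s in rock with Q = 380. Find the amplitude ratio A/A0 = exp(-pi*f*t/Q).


pi*f*t/Q = pi*26.7*4.95/380 = 1.092654
A/A0 = exp(-1.092654) = 0.335325

0.335325


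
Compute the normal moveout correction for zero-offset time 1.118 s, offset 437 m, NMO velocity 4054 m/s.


x/Vnmo = 437/4054 = 0.107795
(x/Vnmo)^2 = 0.01162
t0^2 = 1.249924
sqrt(1.249924 + 0.01162) = 1.123185
dt = 1.123185 - 1.118 = 0.005185

0.005185


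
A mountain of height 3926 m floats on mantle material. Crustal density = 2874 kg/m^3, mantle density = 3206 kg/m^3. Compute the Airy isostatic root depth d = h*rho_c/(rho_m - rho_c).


rho_m - rho_c = 3206 - 2874 = 332
d = 3926 * 2874 / 332
= 11283324 / 332
= 33985.92 m

33985.92


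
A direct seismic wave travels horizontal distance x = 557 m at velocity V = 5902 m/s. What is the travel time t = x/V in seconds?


t = x / V
= 557 / 5902
= 0.0944 s

0.0944


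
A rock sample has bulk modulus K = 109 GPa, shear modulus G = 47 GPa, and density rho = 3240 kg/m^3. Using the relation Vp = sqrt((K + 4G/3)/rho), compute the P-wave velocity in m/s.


First compute the effective modulus:
K + 4G/3 = 109e9 + 4*47e9/3 = 171666666666.67 Pa
Then divide by density:
171666666666.67 / 3240 = 52983539.0947 Pa/(kg/m^3)
Take the square root:
Vp = sqrt(52983539.0947) = 7278.98 m/s

7278.98


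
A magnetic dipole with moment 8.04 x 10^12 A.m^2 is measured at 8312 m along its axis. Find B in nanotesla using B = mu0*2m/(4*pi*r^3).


m = 8.04 x 10^12 = 8040000000000 A.m^2
2m = 16080000000000 A.m^2
r^3 = 8312^3 = 574270627328
B = (4pi*10^-7) * 16080000000000 / (4*pi * 574270627328) * 1e9
= 20206723.94789 / 7216497535944.19 * 1e9
= 2800.0736 nT

2800.0736


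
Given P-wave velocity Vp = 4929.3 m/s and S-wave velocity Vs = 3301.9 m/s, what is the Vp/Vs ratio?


Vp/Vs = 4929.3 / 3301.9
= 1.4929

1.4929


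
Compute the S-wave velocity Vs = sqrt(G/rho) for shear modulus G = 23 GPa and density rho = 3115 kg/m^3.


Convert G to Pa: G = 23e9 Pa
Compute G/rho = 23e9 / 3115 = 7383627.6083
Vs = sqrt(7383627.6083) = 2717.28 m/s

2717.28


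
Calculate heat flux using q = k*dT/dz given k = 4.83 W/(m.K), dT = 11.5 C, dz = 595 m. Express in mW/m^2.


q = k * dT / dz * 1000
= 4.83 * 11.5 / 595 * 1000
= 0.093353 * 1000
= 93.3529 mW/m^2

93.3529


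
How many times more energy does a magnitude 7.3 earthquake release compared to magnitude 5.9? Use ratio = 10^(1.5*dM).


M2 - M1 = 7.3 - 5.9 = 1.4
1.5 * 1.4 = 2.1
ratio = 10^2.1 = 125.89

125.89


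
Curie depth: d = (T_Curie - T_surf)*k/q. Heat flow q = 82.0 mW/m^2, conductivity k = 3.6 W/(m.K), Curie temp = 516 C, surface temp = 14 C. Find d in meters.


T_Curie - T_surf = 516 - 14 = 502 C
Convert q to W/m^2: 82.0 mW/m^2 = 0.082 W/m^2
d = 502 * 3.6 / 0.082 = 22039.02 m

22039.02


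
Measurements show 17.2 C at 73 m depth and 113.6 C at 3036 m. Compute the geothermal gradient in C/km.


dT = 113.6 - 17.2 = 96.4 C
dz = 3036 - 73 = 2963 m
gradient = dT/dz * 1000 = 96.4/2963 * 1000 = 32.5346 C/km

32.5346


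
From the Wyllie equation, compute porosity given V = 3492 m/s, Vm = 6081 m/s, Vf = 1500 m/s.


1/V - 1/Vm = 1/3492 - 1/6081 = 0.00012192
1/Vf - 1/Vm = 1/1500 - 1/6081 = 0.00050222
phi = 0.00012192 / 0.00050222 = 0.2428

0.2428


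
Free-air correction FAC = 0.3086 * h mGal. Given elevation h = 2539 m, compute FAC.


FAC = 0.3086 * h
= 0.3086 * 2539
= 783.5354 mGal

783.5354


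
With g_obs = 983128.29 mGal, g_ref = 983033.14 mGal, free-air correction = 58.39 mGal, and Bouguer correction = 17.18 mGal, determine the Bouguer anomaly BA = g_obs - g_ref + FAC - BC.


BA = g_obs - g_ref + FAC - BC
= 983128.29 - 983033.14 + 58.39 - 17.18
= 136.36 mGal

136.36


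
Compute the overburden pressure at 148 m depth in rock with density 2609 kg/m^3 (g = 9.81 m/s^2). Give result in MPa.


P = rho * g * z / 1e6
= 2609 * 9.81 * 148 / 1e6
= 3787954.92 / 1e6
= 3.788 MPa

3.788


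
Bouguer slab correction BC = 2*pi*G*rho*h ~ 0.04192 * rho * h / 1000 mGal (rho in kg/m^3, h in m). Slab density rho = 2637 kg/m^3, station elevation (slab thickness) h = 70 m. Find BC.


BC = 0.04192 * rho * h / 1000
= 0.04192 * 2637 * 70 / 1000
= 7.738 mGal

7.738


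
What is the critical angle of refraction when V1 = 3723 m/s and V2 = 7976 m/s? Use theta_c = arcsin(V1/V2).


V1/V2 = 3723/7976 = 0.466775
theta_c = arcsin(0.466775) = 27.8252 degrees

27.8252


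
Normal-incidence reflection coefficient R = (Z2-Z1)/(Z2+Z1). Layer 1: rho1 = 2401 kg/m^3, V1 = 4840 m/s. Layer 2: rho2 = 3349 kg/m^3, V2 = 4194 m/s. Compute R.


Z1 = 2401 * 4840 = 11620840
Z2 = 3349 * 4194 = 14045706
R = (14045706 - 11620840) / (14045706 + 11620840) = 2424866 / 25666546 = 0.0945

0.0945


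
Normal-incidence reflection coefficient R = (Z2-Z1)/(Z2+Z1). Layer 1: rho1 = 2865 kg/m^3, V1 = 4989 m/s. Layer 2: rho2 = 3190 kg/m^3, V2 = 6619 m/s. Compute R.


Z1 = 2865 * 4989 = 14293485
Z2 = 3190 * 6619 = 21114610
R = (21114610 - 14293485) / (21114610 + 14293485) = 6821125 / 35408095 = 0.1926

0.1926


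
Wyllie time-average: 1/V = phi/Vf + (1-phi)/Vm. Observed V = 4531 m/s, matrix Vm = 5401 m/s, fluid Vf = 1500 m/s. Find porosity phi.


1/V - 1/Vm = 1/4531 - 1/5401 = 3.555e-05
1/Vf - 1/Vm = 1/1500 - 1/5401 = 0.00048152
phi = 3.555e-05 / 0.00048152 = 0.0738

0.0738


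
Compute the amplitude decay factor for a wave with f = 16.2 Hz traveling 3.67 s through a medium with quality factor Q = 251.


pi*f*t/Q = pi*16.2*3.67/251 = 0.744144
A/A0 = exp(-0.744144) = 0.475141

0.475141


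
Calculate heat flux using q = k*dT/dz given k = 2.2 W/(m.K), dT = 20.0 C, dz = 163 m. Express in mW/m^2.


q = k * dT / dz * 1000
= 2.2 * 20.0 / 163 * 1000
= 0.269939 * 1000
= 269.9387 mW/m^2

269.9387


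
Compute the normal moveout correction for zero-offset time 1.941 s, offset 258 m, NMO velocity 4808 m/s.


x/Vnmo = 258/4808 = 0.053661
(x/Vnmo)^2 = 0.002879
t0^2 = 3.767481
sqrt(3.767481 + 0.002879) = 1.941742
dt = 1.941742 - 1.941 = 0.000742

7.420000e-04


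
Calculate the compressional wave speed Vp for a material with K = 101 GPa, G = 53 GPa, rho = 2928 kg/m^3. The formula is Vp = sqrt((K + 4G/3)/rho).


First compute the effective modulus:
K + 4G/3 = 101e9 + 4*53e9/3 = 171666666666.67 Pa
Then divide by density:
171666666666.67 / 2928 = 58629326.0474 Pa/(kg/m^3)
Take the square root:
Vp = sqrt(58629326.0474) = 7656.98 m/s

7656.98


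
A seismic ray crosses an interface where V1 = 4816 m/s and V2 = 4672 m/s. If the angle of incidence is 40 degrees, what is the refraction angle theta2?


sin(theta1) = sin(40 deg) = 0.642788
sin(theta2) = V2/V1 * sin(theta1) = 4672/4816 * 0.642788 = 0.623568
theta2 = arcsin(0.623568) = 38.5772 degrees

38.5772


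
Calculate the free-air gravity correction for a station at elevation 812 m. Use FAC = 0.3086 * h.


FAC = 0.3086 * h
= 0.3086 * 812
= 250.5832 mGal

250.5832


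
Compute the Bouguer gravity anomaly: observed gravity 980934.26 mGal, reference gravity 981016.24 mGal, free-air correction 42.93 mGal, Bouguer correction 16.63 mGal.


BA = g_obs - g_ref + FAC - BC
= 980934.26 - 981016.24 + 42.93 - 16.63
= -55.68 mGal

-55.68


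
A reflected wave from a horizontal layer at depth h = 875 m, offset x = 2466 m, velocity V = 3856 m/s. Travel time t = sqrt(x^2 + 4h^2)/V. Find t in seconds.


x^2 + 4h^2 = 2466^2 + 4*875^2 = 6081156 + 3062500 = 9143656
sqrt(9143656) = 3023.8479
t = 3023.8479 / 3856 = 0.7842 s

0.7842


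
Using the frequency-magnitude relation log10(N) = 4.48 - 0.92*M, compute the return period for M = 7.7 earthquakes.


log10(N) = 4.48 - 0.92*7.7 = -2.604
N = 10^-2.604 = 0.002489
T = 1/N = 1/0.002489 = 401.7908 years

401.7908


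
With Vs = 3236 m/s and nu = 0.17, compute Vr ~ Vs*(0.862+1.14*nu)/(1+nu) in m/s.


Numerator factor = 0.862 + 1.14*0.17 = 1.0558
Denominator = 1 + 0.17 = 1.17
Vr = 3236 * 1.0558 / 1.17 = 2920.14 m/s

2920.14


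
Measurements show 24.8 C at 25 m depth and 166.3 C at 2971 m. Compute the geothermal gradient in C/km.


dT = 166.3 - 24.8 = 141.5 C
dz = 2971 - 25 = 2946 m
gradient = dT/dz * 1000 = 141.5/2946 * 1000 = 48.0312 C/km

48.0312


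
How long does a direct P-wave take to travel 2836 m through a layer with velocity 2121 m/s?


t = x / V
= 2836 / 2121
= 1.3371 s

1.3371


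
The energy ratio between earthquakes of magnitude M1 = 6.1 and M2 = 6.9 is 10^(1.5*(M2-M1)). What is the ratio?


M2 - M1 = 6.9 - 6.1 = 0.8
1.5 * 0.8 = 1.2
ratio = 10^1.2 = 15.85

15.85


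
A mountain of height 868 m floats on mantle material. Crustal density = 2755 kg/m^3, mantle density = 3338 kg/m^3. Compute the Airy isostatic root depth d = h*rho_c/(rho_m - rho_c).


rho_m - rho_c = 3338 - 2755 = 583
d = 868 * 2755 / 583
= 2391340 / 583
= 4101.78 m

4101.78


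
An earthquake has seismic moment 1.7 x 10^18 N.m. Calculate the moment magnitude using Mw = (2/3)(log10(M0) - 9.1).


log10(M0) = log10(1.7 x 10^18) = 18.2304
Mw = 2/3 * (18.2304 - 9.1)
= 2/3 * 9.1304
= 6.09

6.09


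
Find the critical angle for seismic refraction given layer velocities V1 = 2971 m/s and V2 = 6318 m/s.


V1/V2 = 2971/6318 = 0.470244
theta_c = arcsin(0.470244) = 28.0501 degrees

28.0501


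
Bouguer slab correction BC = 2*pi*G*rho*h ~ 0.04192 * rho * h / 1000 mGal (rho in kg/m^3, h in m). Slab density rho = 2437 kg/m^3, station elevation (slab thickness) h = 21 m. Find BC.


BC = 0.04192 * rho * h / 1000
= 0.04192 * 2437 * 21 / 1000
= 2.1453 mGal

2.1453


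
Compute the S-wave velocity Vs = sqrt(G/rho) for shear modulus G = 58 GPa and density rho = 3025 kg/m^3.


Convert G to Pa: G = 58e9 Pa
Compute G/rho = 58e9 / 3025 = 19173553.719
Vs = sqrt(19173553.719) = 4378.76 m/s

4378.76


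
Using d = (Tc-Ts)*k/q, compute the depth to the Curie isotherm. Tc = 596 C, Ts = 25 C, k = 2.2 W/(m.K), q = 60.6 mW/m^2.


T_Curie - T_surf = 596 - 25 = 571 C
Convert q to W/m^2: 60.6 mW/m^2 = 0.0606 W/m^2
d = 571 * 2.2 / 0.0606 = 20729.37 m

20729.37


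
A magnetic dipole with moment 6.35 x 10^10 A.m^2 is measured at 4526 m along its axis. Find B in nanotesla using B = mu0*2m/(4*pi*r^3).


m = 6.35 x 10^10 = 63500000000 A.m^2
2m = 127000000000 A.m^2
r^3 = 4526^3 = 92713643576
B = (4pi*10^-7) * 127000000000 / (4*pi * 92713643576) * 1e9
= 159592.906802 / 1165074006183.62 * 1e9
= 136.9809 nT

136.9809


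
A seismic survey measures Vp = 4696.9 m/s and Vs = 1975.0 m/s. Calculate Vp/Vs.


Vp/Vs = 4696.9 / 1975.0
= 2.3782

2.3782


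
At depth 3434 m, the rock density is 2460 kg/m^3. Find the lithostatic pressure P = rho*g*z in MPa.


P = rho * g * z / 1e6
= 2460 * 9.81 * 3434 / 1e6
= 82871348.4 / 1e6
= 82.8713 MPa

82.8713


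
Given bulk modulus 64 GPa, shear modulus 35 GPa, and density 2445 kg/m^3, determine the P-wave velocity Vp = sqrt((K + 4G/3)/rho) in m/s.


First compute the effective modulus:
K + 4G/3 = 64e9 + 4*35e9/3 = 110666666666.67 Pa
Then divide by density:
110666666666.67 / 2445 = 45262440.3545 Pa/(kg/m^3)
Take the square root:
Vp = sqrt(45262440.3545) = 6727.74 m/s

6727.74


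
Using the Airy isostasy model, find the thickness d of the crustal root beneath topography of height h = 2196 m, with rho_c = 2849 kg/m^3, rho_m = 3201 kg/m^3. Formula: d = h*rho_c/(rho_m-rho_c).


rho_m - rho_c = 3201 - 2849 = 352
d = 2196 * 2849 / 352
= 6256404 / 352
= 17773.88 m

17773.88


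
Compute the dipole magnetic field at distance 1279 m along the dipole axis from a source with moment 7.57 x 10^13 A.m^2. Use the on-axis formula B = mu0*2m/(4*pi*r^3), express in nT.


m = 7.57 x 10^13 = 75700000000000 A.m^2
2m = 151400000000000 A.m^2
r^3 = 1279^3 = 2092240639
B = (4pi*10^-7) * 151400000000000 / (4*pi * 2092240639) * 1e9
= 190254851.101398 / 26291871284.1 * 1e9
= 7236261.3161 nT

7236261.3161


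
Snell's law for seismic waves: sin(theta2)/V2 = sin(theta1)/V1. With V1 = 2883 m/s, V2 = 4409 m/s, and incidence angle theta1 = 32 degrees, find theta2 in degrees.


sin(theta1) = sin(32 deg) = 0.529919
sin(theta2) = V2/V1 * sin(theta1) = 4409/2883 * 0.529919 = 0.810411
theta2 = arcsin(0.810411) = 54.1361 degrees

54.1361


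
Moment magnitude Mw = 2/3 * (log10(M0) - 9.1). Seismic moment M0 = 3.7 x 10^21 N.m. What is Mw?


log10(M0) = log10(3.7 x 10^21) = 21.5682
Mw = 2/3 * (21.5682 - 9.1)
= 2/3 * 12.4682
= 8.31

8.31


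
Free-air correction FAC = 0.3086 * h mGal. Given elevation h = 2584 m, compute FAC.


FAC = 0.3086 * h
= 0.3086 * 2584
= 797.4224 mGal

797.4224


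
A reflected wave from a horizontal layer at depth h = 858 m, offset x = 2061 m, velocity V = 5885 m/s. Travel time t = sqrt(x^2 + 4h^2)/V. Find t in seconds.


x^2 + 4h^2 = 2061^2 + 4*858^2 = 4247721 + 2944656 = 7192377
sqrt(7192377) = 2681.8607
t = 2681.8607 / 5885 = 0.4557 s

0.4557


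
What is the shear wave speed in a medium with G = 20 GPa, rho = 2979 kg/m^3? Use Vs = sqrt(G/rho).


Convert G to Pa: G = 20e9 Pa
Compute G/rho = 20e9 / 2979 = 6713662.3028
Vs = sqrt(6713662.3028) = 2591.07 m/s

2591.07


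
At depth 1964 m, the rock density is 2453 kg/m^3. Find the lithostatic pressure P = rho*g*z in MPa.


P = rho * g * z / 1e6
= 2453 * 9.81 * 1964 / 1e6
= 47261558.52 / 1e6
= 47.2616 MPa

47.2616


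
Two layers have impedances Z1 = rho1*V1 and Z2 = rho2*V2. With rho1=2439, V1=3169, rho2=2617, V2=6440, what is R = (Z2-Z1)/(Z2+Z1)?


Z1 = 2439 * 3169 = 7729191
Z2 = 2617 * 6440 = 16853480
R = (16853480 - 7729191) / (16853480 + 7729191) = 9124289 / 24582671 = 0.3712

0.3712


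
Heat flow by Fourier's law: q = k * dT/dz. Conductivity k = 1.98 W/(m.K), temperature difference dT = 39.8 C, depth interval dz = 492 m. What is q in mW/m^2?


q = k * dT / dz * 1000
= 1.98 * 39.8 / 492 * 1000
= 0.160171 * 1000
= 160.1707 mW/m^2

160.1707


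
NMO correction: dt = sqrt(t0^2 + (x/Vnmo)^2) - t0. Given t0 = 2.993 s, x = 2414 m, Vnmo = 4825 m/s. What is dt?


x/Vnmo = 2414/4825 = 0.500311
(x/Vnmo)^2 = 0.250311
t0^2 = 8.958049
sqrt(8.958049 + 0.250311) = 3.034528
dt = 3.034528 - 2.993 = 0.041528

0.041528


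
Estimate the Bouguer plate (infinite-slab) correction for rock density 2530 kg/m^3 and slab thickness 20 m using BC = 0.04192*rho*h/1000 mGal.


BC = 0.04192 * rho * h / 1000
= 0.04192 * 2530 * 20 / 1000
= 2.1212 mGal

2.1212


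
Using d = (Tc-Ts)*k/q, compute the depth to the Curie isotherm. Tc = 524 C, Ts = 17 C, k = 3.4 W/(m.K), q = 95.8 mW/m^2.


T_Curie - T_surf = 524 - 17 = 507 C
Convert q to W/m^2: 95.8 mW/m^2 = 0.0958 W/m^2
d = 507 * 3.4 / 0.0958 = 17993.74 m

17993.74


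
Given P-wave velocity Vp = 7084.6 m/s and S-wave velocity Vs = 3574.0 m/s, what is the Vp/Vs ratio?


Vp/Vs = 7084.6 / 3574.0
= 1.9823

1.9823


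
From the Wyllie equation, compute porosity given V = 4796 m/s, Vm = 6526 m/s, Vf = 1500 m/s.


1/V - 1/Vm = 1/4796 - 1/6526 = 5.527e-05
1/Vf - 1/Vm = 1/1500 - 1/6526 = 0.00051343
phi = 5.527e-05 / 0.00051343 = 0.1077

0.1077


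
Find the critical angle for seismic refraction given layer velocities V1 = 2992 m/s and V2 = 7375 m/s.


V1/V2 = 2992/7375 = 0.405695
theta_c = arcsin(0.405695) = 23.9347 degrees

23.9347


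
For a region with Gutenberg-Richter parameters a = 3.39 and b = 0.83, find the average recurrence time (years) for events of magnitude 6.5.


log10(N) = 3.39 - 0.83*6.5 = -2.005
N = 10^-2.005 = 0.009886
T = 1/N = 1/0.009886 = 101.1579 years

101.1579


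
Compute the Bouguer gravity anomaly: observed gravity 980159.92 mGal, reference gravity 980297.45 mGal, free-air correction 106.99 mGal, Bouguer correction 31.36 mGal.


BA = g_obs - g_ref + FAC - BC
= 980159.92 - 980297.45 + 106.99 - 31.36
= -61.9 mGal

-61.9


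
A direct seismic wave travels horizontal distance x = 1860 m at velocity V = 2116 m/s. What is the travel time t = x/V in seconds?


t = x / V
= 1860 / 2116
= 0.879 s

0.879


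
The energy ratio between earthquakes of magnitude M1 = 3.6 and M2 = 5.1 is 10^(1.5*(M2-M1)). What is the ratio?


M2 - M1 = 5.1 - 3.6 = 1.5
1.5 * 1.5 = 2.25
ratio = 10^2.25 = 177.83

177.83


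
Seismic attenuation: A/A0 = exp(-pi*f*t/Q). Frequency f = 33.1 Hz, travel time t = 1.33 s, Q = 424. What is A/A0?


pi*f*t/Q = pi*33.1*1.33/424 = 0.326185
A/A0 = exp(-0.326185) = 0.721672

0.721672


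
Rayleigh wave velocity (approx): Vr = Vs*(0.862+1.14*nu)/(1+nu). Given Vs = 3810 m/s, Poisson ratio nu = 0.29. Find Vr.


Numerator factor = 0.862 + 1.14*0.29 = 1.1926
Denominator = 1 + 0.29 = 1.29
Vr = 3810 * 1.1926 / 1.29 = 3522.33 m/s

3522.33


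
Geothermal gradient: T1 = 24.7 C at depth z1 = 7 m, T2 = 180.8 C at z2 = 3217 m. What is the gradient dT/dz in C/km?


dT = 180.8 - 24.7 = 156.1 C
dz = 3217 - 7 = 3210 m
gradient = dT/dz * 1000 = 156.1/3210 * 1000 = 48.6293 C/km

48.6293


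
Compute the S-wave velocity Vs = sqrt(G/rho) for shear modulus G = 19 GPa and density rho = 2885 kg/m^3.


Convert G to Pa: G = 19e9 Pa
Compute G/rho = 19e9 / 2885 = 6585788.5615
Vs = sqrt(6585788.5615) = 2566.28 m/s

2566.28


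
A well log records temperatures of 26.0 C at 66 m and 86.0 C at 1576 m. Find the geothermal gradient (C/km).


dT = 86.0 - 26.0 = 60.0 C
dz = 1576 - 66 = 1510 m
gradient = dT/dz * 1000 = 60.0/1510 * 1000 = 39.7351 C/km

39.7351


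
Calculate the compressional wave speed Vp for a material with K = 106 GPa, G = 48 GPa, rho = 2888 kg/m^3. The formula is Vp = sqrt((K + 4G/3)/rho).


First compute the effective modulus:
K + 4G/3 = 106e9 + 4*48e9/3 = 170000000000.0 Pa
Then divide by density:
170000000000.0 / 2888 = 58864265.928 Pa/(kg/m^3)
Take the square root:
Vp = sqrt(58864265.928) = 7672.31 m/s

7672.31


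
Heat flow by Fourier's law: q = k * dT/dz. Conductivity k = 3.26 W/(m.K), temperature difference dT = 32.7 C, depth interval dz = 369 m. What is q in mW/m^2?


q = k * dT / dz * 1000
= 3.26 * 32.7 / 369 * 1000
= 0.288894 * 1000
= 288.8943 mW/m^2

288.8943


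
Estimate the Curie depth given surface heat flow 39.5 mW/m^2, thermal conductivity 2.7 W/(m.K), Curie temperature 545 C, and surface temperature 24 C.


T_Curie - T_surf = 545 - 24 = 521 C
Convert q to W/m^2: 39.5 mW/m^2 = 0.0395 W/m^2
d = 521 * 2.7 / 0.0395 = 35612.66 m

35612.66


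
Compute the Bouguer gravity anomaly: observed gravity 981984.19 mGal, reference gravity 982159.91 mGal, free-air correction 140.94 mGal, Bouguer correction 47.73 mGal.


BA = g_obs - g_ref + FAC - BC
= 981984.19 - 982159.91 + 140.94 - 47.73
= -82.51 mGal

-82.51


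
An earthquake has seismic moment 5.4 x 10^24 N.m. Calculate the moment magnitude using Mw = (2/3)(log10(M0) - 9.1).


log10(M0) = log10(5.4 x 10^24) = 24.7324
Mw = 2/3 * (24.7324 - 9.1)
= 2/3 * 15.6324
= 10.42

10.42


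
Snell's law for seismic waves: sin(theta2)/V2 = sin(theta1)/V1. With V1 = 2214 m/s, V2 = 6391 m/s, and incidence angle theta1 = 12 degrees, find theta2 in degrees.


sin(theta1) = sin(12 deg) = 0.207912
sin(theta2) = V2/V1 * sin(theta1) = 6391/2214 * 0.207912 = 0.600164
theta2 = arcsin(0.600164) = 36.8817 degrees

36.8817


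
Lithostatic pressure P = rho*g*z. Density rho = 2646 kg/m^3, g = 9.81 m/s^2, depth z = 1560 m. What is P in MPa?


P = rho * g * z / 1e6
= 2646 * 9.81 * 1560 / 1e6
= 40493325.6 / 1e6
= 40.4933 MPa

40.4933


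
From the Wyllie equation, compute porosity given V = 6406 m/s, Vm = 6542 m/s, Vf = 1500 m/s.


1/V - 1/Vm = 1/6406 - 1/6542 = 3.25e-06
1/Vf - 1/Vm = 1/1500 - 1/6542 = 0.00051381
phi = 3.25e-06 / 0.00051381 = 0.0063

0.0063


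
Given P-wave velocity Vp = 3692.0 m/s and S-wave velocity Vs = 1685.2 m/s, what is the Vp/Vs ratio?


Vp/Vs = 3692.0 / 1685.2
= 2.1908

2.1908


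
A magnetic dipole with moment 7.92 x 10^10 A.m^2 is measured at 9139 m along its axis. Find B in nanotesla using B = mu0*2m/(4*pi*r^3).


m = 7.92 x 10^10 = 79200000000 A.m^2
2m = 158400000000 A.m^2
r^3 = 9139^3 = 763301352619
B = (4pi*10^-7) * 158400000000 / (4*pi * 763301352619) * 1e9
= 199051.310531 / 9591927687452.01 * 1e9
= 20.752 nT

20.752


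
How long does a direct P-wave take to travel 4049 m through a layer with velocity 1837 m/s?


t = x / V
= 4049 / 1837
= 2.2041 s

2.2041


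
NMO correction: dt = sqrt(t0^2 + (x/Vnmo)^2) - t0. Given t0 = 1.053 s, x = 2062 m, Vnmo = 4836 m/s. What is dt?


x/Vnmo = 2062/4836 = 0.426385
(x/Vnmo)^2 = 0.181805
t0^2 = 1.108809
sqrt(1.108809 + 0.181805) = 1.136052
dt = 1.136052 - 1.053 = 0.083052

0.083052


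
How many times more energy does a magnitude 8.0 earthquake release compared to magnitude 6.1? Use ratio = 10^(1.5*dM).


M2 - M1 = 8.0 - 6.1 = 1.9
1.5 * 1.9 = 2.85
ratio = 10^2.85 = 707.95

707.95


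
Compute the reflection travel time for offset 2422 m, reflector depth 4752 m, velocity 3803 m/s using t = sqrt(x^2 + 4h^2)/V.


x^2 + 4h^2 = 2422^2 + 4*4752^2 = 5866084 + 90326016 = 96192100
sqrt(96192100) = 9807.7571
t = 9807.7571 / 3803 = 2.579 s

2.579


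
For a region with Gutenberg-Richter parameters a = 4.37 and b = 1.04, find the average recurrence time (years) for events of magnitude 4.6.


log10(N) = 4.37 - 1.04*4.6 = -0.414
N = 10^-0.414 = 0.385478
T = 1/N = 1/0.385478 = 2.5942 years

2.5942


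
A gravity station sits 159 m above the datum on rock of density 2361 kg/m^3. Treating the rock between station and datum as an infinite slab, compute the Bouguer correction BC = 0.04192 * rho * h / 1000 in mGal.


BC = 0.04192 * rho * h / 1000
= 0.04192 * 2361 * 159 / 1000
= 15.7367 mGal

15.7367


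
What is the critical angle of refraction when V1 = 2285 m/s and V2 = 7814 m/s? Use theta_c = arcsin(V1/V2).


V1/V2 = 2285/7814 = 0.292424
theta_c = arcsin(0.292424) = 17.0031 degrees

17.0031


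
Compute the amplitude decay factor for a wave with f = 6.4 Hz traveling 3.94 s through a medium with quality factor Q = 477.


pi*f*t/Q = pi*6.4*3.94/477 = 0.166076
A/A0 = exp(-0.166076) = 0.846982

0.846982


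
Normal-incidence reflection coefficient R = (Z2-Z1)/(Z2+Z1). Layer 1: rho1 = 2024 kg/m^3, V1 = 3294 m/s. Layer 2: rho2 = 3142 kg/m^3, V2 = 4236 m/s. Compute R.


Z1 = 2024 * 3294 = 6667056
Z2 = 3142 * 4236 = 13309512
R = (13309512 - 6667056) / (13309512 + 6667056) = 6642456 / 19976568 = 0.3325

0.3325


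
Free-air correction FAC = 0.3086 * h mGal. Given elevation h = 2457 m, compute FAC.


FAC = 0.3086 * h
= 0.3086 * 2457
= 758.2302 mGal

758.2302


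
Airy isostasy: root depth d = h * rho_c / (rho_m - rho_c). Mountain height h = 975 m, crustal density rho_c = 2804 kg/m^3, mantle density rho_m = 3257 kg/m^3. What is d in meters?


rho_m - rho_c = 3257 - 2804 = 453
d = 975 * 2804 / 453
= 2733900 / 453
= 6035.1 m

6035.1


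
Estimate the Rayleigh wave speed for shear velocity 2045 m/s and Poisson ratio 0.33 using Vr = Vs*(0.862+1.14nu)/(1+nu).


Numerator factor = 0.862 + 1.14*0.33 = 1.2382
Denominator = 1 + 0.33 = 1.33
Vr = 2045 * 1.2382 / 1.33 = 1903.85 m/s

1903.85


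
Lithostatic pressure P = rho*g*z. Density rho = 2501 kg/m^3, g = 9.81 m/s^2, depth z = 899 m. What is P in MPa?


P = rho * g * z / 1e6
= 2501 * 9.81 * 899 / 1e6
= 22056794.19 / 1e6
= 22.0568 MPa

22.0568


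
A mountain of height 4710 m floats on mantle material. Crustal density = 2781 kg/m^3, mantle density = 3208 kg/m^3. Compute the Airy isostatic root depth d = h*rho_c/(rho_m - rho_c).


rho_m - rho_c = 3208 - 2781 = 427
d = 4710 * 2781 / 427
= 13098510 / 427
= 30675.67 m

30675.67


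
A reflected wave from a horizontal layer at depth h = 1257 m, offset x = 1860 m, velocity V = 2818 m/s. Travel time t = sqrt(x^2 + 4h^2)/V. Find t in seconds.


x^2 + 4h^2 = 1860^2 + 4*1257^2 = 3459600 + 6320196 = 9779796
sqrt(9779796) = 3127.2665
t = 3127.2665 / 2818 = 1.1097 s

1.1097


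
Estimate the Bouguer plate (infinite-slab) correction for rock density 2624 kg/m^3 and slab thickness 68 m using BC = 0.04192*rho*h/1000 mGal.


BC = 0.04192 * rho * h / 1000
= 0.04192 * 2624 * 68 / 1000
= 7.4799 mGal

7.4799
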